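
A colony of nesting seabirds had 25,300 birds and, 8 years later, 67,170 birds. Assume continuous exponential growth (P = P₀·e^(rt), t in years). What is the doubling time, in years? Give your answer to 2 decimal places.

doubling time ≈ 5.68 years

r = ln(67170/25300) / 8 = ln(2.65494) / 8 ≈ 0.122053 per year
doubling time = ln 2 / |r| = 0.69315 / 0.122053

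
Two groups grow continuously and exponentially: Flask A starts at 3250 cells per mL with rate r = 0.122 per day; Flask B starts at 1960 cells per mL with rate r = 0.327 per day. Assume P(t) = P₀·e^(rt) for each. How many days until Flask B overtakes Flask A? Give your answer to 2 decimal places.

3250·e^(0.122t) = 1960·e^(0.327t)
3250/1960 = e^((0.327 − 0.122)t) → ln(1.65816) = 0.205·t
t = 0.50571 / 0.205

t ≈ 2.47 days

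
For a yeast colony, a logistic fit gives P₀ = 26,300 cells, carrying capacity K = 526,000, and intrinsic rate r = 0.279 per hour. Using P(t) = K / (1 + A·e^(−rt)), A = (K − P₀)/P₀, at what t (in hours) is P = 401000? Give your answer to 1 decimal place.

t ≈ 14.7 hours

A = (526000 − 26300)/26300 = 19
401000 = 526000/(1 + 19·e^(−0.279t)) → 1 + 19·e^(−0.279t) = 1.31172
e^(−0.279t) = 0.016406 → t = ln(60.952)/0.279 = 4.11009/0.279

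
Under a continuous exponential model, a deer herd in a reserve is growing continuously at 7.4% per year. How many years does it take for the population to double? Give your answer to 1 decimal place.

doubling time = ln(2) / |r| = 0.69315 / 0.074

doubling time ≈ 9.4 years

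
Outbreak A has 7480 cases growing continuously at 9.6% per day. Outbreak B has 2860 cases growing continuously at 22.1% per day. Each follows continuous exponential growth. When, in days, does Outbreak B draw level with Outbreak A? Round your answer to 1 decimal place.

7480·e^(0.096t) = 2860·e^(0.221t)
7480/2860 = e^((0.221 − 0.096)t) → ln(2.61538) = 0.125·t
t = 0.96141 / 0.125

t ≈ 7.7 days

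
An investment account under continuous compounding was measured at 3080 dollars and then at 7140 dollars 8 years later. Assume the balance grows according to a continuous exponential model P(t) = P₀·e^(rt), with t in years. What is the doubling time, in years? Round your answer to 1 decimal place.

doubling time ≈ 6.6 years

r = ln(7140/3080) / 8 = ln(2.31818) / 8 ≈ 0.105098 per year
doubling time = ln 2 / |r| = 0.69315 / 0.105098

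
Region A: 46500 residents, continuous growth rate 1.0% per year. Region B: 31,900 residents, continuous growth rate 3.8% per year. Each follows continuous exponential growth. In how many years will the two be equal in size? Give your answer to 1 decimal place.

46500·e^(0.01t) = 31900·e^(0.038t)
46500/31900 = e^((0.038 − 0.01)t) → ln(1.45768) = 0.028·t
t = 0.37685 / 0.028

t ≈ 13.5 years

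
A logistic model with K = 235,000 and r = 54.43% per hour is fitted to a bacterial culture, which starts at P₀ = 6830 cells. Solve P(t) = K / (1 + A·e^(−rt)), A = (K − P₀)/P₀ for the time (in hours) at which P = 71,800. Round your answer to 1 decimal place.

t ≈ 4.9 hours

A = (235000 − 6830)/6830 = 33.40703
71800 = 235000/(1 + 33.40703·e^(−0.5443t)) → 1 + 33.40703·e^(−0.5443t) = 3.27298
e^(−0.5443t) = 0.068039 → t = ln(14.69745)/0.5443 = 2.68767/0.5443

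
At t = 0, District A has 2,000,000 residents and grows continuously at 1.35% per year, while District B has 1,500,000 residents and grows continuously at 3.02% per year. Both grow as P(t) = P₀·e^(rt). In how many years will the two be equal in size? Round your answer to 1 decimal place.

t ≈ 17.2 years

2000000·e^(0.0135t) = 1500000·e^(0.0302t)
2000000/1500000 = e^((0.0302 − 0.0135)t) → ln(1.33333) = 0.0167·t
t = 0.28768 / 0.0167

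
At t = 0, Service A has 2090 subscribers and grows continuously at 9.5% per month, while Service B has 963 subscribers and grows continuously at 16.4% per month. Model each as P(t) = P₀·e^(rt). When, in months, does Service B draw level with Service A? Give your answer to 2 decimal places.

2090·e^(0.095t) = 963·e^(0.164t)
2090/963 = e^((0.164 − 0.095)t) → ln(2.1703) = 0.069·t
t = 0.77487 / 0.069

t ≈ 11.23 months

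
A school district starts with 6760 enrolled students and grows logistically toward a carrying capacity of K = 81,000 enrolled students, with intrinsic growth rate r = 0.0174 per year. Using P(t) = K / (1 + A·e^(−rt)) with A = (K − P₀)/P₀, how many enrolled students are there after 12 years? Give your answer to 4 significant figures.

A = (81000 − 6760)/6760 = 10.98225
P(12) = 81000 / (1 + 10.98225·e^(−0.0174·12)) = 81000 / (1 + 10.98225·0.811558)
= 81000 / 9.91273 ≈ 8171.31

≈ 8,171 enrolled students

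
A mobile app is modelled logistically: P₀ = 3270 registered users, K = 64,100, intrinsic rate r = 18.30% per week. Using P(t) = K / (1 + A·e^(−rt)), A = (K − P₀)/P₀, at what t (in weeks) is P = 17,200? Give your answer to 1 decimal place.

t ≈ 10.5 weeks

A = (64100 − 3270)/3270 = 18.60245
17200 = 64100/(1 + 18.60245·e^(−0.183t)) → 1 + 18.60245·e^(−0.183t) = 3.72674
e^(−0.183t) = 0.14658 → t = ln(6.82222)/0.183 = 1.92018/0.183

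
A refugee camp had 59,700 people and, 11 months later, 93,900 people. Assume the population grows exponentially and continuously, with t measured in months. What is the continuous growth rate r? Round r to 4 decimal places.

93900 = 59700 · e^(r·11)
e^(11r) = 93900/59700 = 1.57286
r = ln(1.57286) / 11 = 0.4529 / 11

r ≈ 0.0412 per month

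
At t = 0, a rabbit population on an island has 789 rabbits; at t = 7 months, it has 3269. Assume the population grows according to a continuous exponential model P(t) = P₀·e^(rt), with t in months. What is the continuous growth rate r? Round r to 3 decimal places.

r ≈ 0.203 per month

3269 = 789 · e^(r·7)
e^(7r) = 3269/789 = 4.14322
r = ln(4.14322) / 7 = 1.42147 / 7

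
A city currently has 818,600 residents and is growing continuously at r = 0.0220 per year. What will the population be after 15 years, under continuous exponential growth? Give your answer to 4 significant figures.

≈ 1,139,000 residents

P(15) = 818600 · e^(0.022·15) = 818600 · e^(0.33)
= 818600 · 1.39097 ≈ 1138646.51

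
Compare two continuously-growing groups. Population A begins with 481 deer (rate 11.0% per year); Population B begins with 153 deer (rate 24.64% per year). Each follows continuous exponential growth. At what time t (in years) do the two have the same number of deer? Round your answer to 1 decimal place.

t ≈ 8.4 years

481·e^(0.11t) = 153·e^(0.2464t)
481/153 = e^((0.2464 − 0.11)t) → ln(3.14379) = 0.1364·t
t = 1.14543 / 0.1364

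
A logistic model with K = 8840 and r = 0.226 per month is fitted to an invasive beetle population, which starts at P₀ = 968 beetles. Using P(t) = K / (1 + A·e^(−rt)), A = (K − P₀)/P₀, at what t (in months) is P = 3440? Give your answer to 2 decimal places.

t ≈ 7.28 months

A = (8840 − 968)/968 = 8.13223
3440 = 8840/(1 + 8.13223·e^(−0.226t)) → 1 + 8.13223·e^(−0.226t) = 2.56977
e^(−0.226t) = 0.19303 → t = ln(5.18053)/0.226 = 1.64491/0.226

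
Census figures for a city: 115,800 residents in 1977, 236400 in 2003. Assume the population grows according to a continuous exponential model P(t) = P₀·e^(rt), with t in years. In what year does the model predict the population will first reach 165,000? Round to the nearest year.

year 1990

r = ln(236400/115800) / 26 = 0.71366/26 ≈ 0.027448 per year
t = ln(165000/115800) / r = 0.35408/0.027448 ≈ 12.9 years after 1977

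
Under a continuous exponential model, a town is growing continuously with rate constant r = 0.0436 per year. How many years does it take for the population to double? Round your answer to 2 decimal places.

doubling time = ln(2) / |r| = 0.69315 / 0.0436

doubling time ≈ 15.90 years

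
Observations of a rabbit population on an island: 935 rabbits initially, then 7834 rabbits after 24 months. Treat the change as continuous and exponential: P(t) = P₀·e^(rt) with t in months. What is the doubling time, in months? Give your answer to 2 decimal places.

doubling time ≈ 7.83 months

r = ln(7834/935) / 24 = ln(8.37861) / 24 ≈ 0.08857 per month
doubling time = ln 2 / |r| = 0.69315 / 0.08857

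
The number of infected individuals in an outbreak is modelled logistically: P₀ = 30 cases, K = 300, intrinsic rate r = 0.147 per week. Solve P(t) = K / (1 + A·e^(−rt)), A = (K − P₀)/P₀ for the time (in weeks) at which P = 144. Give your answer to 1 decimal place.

A = (300 − 30)/30 = 9
144 = 300/(1 + 9·e^(−0.147t)) → 1 + 9·e^(−0.147t) = 2.08333
e^(−0.147t) = 0.12037 → t = ln(8.30769)/0.147 = 2.11718/0.147

t ≈ 14.4 weeks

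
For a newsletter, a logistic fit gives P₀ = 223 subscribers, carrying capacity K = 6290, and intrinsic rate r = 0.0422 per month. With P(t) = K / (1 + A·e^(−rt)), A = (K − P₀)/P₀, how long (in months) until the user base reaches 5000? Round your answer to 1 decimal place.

A = (6290 − 223)/223 = 27.20628
5000 = 6290/(1 + 27.20628·e^(−0.0422t)) → 1 + 27.20628·e^(−0.0422t) = 1.258
e^(−0.0422t) = 0.009483 → t = ln(105.45069)/0.0422 = 4.65824/0.0422

t ≈ 110.4 months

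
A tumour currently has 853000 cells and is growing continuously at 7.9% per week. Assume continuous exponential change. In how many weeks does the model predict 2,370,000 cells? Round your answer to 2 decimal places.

2370000 = 853000 · e^(0.079·t)
t = ln(2370000/853000) / 0.079 = ln(2.77843) / 0.079 = 1.02189 / 0.079

t ≈ 12.94 weeks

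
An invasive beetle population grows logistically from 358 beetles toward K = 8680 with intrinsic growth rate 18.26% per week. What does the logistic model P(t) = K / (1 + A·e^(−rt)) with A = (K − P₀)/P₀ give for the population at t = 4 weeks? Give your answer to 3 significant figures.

A = (8680 − 358)/358 = 23.24581
P(4) = 8680 / (1 + 23.24581·e^(−0.1826·4)) = 8680 / (1 + 23.24581·0.481716)
= 8680 / 12.19788 ≈ 711.6

≈ 712 beetles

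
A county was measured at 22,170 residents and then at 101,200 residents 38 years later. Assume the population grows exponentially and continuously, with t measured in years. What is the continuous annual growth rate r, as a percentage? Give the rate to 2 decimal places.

101200 = 22170 · e^(r·38)
e^(38r) = 101200/22170 = 4.56473
r = ln(4.56473) / 38 = 1.51836 / 38

r ≈ 4.00% per year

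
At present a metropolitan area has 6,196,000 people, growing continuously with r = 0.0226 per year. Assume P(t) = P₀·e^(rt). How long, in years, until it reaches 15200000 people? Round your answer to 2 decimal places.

t ≈ 39.71 years

15200000 = 6196000 · e^(0.0226·t)
t = ln(15200000/6196000) / 0.0226 = ln(2.4532) / 0.0226 = 0.89739 / 0.0226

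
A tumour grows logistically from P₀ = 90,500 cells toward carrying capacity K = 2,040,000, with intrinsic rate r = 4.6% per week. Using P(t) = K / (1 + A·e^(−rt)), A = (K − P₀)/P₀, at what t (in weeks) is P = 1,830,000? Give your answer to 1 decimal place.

A = (2040000 − 90500)/90500 = 21.54144
1830000 = 2040000/(1 + 21.54144·e^(−0.046t)) → 1 + 21.54144·e^(−0.046t) = 1.11475
e^(−0.046t) = 0.005327 → t = ln(187.71823)/0.046 = 5.23494/0.046

t ≈ 113.8 weeks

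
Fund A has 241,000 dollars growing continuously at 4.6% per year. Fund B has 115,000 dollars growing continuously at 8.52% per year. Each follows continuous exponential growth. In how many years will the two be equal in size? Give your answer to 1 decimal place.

t ≈ 18.9 years

241000·e^(0.046t) = 115000·e^(0.0852t)
241000/115000 = e^((0.0852 − 0.046)t) → ln(2.09565) = 0.0392·t
t = 0.73986 / 0.0392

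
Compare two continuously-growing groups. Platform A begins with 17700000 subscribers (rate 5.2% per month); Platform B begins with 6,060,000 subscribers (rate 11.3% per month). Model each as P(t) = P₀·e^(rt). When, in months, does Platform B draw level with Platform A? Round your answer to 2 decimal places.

t ≈ 17.57 months

17700000·e^(0.052t) = 6060000·e^(0.113t)
17700000/6060000 = e^((0.113 − 0.052)t) → ln(2.92079) = 0.061·t
t = 1.07185 / 0.061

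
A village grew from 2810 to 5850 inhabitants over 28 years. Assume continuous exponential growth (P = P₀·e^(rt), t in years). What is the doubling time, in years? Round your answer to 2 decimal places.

doubling time ≈ 26.47 years

r = ln(5850/2810) / 28 = ln(2.08185) / 28 ≈ 0.026188 per year
doubling time = ln 2 / |r| = 0.69315 / 0.026188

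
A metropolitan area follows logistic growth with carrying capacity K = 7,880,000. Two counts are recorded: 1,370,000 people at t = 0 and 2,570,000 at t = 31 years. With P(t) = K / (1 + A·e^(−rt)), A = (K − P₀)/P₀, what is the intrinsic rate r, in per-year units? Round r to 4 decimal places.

r ≈ 0.0269 per year

A = (7880000 − 1370000)/1370000 = 4.75182
2570000 = 7880000/(1 + 4.75182·e^(−r·31)) → e^(−31r) = (3.06615 − 1)/4.75182 = 0.434811
r = −ln(0.434811)/31 = 0.83284/31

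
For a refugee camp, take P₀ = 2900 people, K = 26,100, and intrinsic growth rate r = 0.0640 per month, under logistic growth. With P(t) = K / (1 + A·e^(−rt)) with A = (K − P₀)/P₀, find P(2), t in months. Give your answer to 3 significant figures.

A = (26100 − 2900)/2900 = 8
P(2) = 26100 / (1 + 8·e^(−0.064·2)) = 26100 / (1 + 8·0.879853)
= 26100 / 8.03883 ≈ 3246.74

≈ 3,250 people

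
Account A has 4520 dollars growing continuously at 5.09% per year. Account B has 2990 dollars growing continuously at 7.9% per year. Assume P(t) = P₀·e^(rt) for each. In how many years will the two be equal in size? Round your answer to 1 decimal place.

4520·e^(0.0509t) = 2990·e^(0.079t)
4520/2990 = e^((0.079 − 0.0509)t) → ln(1.51171) = 0.0281·t
t = 0.41324 / 0.0281

t ≈ 14.7 years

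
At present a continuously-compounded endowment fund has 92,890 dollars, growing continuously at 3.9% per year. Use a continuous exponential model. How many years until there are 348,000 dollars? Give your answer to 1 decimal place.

348000 = 92890 · e^(0.039·t)
t = ln(348000/92890) / 0.039 = ln(3.74637) / 0.039 = 1.32079 / 0.039

t ≈ 33.9 years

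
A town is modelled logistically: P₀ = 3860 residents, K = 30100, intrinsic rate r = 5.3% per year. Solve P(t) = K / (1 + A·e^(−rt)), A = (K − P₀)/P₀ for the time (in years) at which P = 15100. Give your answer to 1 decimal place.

t ≈ 36.3 years

A = (30100 − 3860)/3860 = 6.79793
15100 = 30100/(1 + 6.79793·e^(−0.053t)) → 1 + 6.79793·e^(−0.053t) = 1.99338
e^(−0.053t) = 0.146129 → t = ln(6.84325)/0.053 = 1.92326/0.053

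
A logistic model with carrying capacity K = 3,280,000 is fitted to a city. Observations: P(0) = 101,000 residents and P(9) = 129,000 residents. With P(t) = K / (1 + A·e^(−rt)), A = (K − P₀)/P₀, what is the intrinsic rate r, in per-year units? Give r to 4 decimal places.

r ≈ 0.0282 per year

A = (3280000 − 101000)/101000 = 31.47525
129000 = 3280000/(1 + 31.47525·e^(−r·9)) → e^(−9r) = (25.42636 − 1)/31.47525 = 0.77605
r = −ln(0.77605)/9 = 0.25354/9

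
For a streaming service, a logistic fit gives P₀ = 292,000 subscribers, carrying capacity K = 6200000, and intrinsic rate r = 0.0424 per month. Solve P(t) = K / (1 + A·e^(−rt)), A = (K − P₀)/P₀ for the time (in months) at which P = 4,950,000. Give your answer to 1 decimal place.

A = (6200000 − 292000)/292000 = 20.23288
4950000 = 6200000/(1 + 20.23288·e^(−0.0424t)) → 1 + 20.23288·e^(−0.0424t) = 1.25253
e^(−0.0424t) = 0.012481 → t = ln(80.12219)/0.0424 = 4.38355/0.0424

t ≈ 103.4 months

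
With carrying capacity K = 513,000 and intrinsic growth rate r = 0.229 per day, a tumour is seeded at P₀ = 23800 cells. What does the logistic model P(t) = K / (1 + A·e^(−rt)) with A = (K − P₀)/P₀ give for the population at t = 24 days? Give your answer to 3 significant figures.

≈ 473,000 cells

A = (513000 − 23800)/23800 = 20.55462
P(24) = 513000 / (1 + 20.55462·e^(−0.229·24)) = 513000 / (1 + 20.55462·0.004103)
= 513000 / 1.08434 ≈ 473099.4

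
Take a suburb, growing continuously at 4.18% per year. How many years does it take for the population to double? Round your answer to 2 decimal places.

doubling time ≈ 16.58 years

doubling time = ln(2) / |r| = 0.69315 / 0.0418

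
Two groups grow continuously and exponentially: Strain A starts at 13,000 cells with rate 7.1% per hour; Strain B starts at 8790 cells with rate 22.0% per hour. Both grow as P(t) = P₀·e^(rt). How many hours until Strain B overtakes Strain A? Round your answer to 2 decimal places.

t ≈ 2.63 hours

13000·e^(0.071t) = 8790·e^(0.22t)
13000/8790 = e^((0.22 − 0.071)t) → ln(1.47895) = 0.149·t
t = 0.39133 / 0.149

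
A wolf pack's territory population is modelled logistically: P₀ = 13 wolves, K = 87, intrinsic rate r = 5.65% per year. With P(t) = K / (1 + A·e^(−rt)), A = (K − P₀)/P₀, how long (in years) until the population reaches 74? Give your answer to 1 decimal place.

t ≈ 61.6 years

A = (87 − 13)/13 = 5.69231
74 = 87/(1 + 5.69231·e^(−0.0565t)) → 1 + 5.69231·e^(−0.0565t) = 1.17568
e^(−0.0565t) = 0.030862 → t = ln(32.40237)/0.0565 = 3.47823/0.0565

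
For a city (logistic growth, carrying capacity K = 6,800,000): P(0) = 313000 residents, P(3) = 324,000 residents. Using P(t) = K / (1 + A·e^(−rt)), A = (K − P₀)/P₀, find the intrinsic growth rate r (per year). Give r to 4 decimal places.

r ≈ 0.0121 per year

A = (6800000 − 313000)/313000 = 20.72524
324000 = 6800000/(1 + 20.72524·e^(−r·3)) → e^(−3r) = (20.98765 − 1)/20.72524 = 0.964411
r = −ln(0.964411)/3 = 0.03624/3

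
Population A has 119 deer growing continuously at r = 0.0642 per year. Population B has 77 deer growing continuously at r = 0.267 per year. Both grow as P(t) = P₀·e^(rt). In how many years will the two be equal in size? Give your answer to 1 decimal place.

t ≈ 2.1 years

119·e^(0.0642t) = 77·e^(0.267t)
119/77 = e^((0.267 − 0.0642)t) → ln(1.54545) = 0.2028·t
t = 0.43532 / 0.2028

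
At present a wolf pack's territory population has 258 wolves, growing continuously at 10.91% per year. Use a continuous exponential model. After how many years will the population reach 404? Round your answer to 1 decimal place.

t ≈ 4.1 years

404 = 258 · e^(0.1091·t)
t = ln(404/258) / 0.1091 = ln(1.56589) / 0.1091 = 0.44846 / 0.1091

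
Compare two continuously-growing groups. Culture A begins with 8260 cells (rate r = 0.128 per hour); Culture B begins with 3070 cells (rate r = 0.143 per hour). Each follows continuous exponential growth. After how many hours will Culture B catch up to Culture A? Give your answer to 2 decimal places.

8260·e^(0.128t) = 3070·e^(0.143t)
8260/3070 = e^((0.143 − 0.128)t) → ln(2.69055) = 0.015·t
t = 0.98975 / 0.015

t ≈ 65.98 hours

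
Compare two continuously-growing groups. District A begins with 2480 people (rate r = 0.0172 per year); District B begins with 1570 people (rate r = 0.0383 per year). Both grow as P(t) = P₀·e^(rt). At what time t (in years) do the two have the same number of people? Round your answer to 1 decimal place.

t ≈ 21.7 years

2480·e^(0.0172t) = 1570·e^(0.0383t)
2480/1570 = e^((0.0383 − 0.0172)t) → ln(1.57962) = 0.0211·t
t = 0.45718 / 0.0211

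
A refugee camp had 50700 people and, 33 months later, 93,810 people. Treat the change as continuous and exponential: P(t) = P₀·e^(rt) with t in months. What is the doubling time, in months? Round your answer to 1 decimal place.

r = ln(93810/50700) / 33 = ln(1.8503) / 33 ≈ 0.018647 per month
doubling time = ln 2 / |r| = 0.69315 / 0.018647

doubling time ≈ 37.2 months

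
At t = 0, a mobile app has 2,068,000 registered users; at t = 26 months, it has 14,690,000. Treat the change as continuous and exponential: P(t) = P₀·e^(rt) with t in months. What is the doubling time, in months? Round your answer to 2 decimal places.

r = ln(14690000/2068000) / 26 = ln(7.10348) / 26 ≈ 0.075407 per month
doubling time = ln 2 / |r| = 0.69315 / 0.075407

doubling time ≈ 9.19 months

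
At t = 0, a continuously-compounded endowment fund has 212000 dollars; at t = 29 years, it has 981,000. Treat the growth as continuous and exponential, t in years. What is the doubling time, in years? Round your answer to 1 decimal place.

r = ln(981000/212000) / 29 = ln(4.62736) / 29 ≈ 0.052827 per year
doubling time = ln 2 / |r| = 0.69315 / 0.052827

doubling time ≈ 13.1 years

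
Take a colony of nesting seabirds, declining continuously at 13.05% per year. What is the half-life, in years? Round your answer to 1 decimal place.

half-life ≈ 5.3 years

half-life = ln(2) / |r| = 0.69315 / 0.1305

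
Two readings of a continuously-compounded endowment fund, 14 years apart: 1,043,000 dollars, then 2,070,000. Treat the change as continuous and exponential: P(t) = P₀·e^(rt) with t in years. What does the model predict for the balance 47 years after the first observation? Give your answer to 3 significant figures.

r = ln(2070000/1043000) / 14 ≈ 0.048961 per year
P(47) = 1043000 · e^(0.048961·47) = 1043000 · 9.98561 ≈ 10414990.1

≈ 10,400,000 dollars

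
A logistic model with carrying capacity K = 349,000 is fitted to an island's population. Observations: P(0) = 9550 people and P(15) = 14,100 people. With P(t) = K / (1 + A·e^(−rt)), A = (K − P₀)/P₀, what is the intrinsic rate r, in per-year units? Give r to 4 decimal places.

A = (349000 − 9550)/9550 = 35.5445
14100 = 349000/(1 + 35.5445·e^(−r·15)) → e^(−15r) = (24.75177 − 1)/35.5445 = 0.668226
r = −ln(0.668226)/15 = 0.40313/15

r ≈ 0.0269 per year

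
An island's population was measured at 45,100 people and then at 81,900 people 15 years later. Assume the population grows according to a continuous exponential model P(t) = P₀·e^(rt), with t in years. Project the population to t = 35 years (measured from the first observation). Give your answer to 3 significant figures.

r = ln(81900/45100) / 15 ≈ 0.039774 per year
P(35) = 45100 · e^(0.039774·35) = 45100 · 4.02331 ≈ 181451.42

≈ 181,000 people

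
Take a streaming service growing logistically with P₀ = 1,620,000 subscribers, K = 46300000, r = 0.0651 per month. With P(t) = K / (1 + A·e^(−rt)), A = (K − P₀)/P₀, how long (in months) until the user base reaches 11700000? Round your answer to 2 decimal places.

A = (46300000 − 1620000)/1620000 = 27.58025
11700000 = 46300000/(1 + 27.58025·e^(−0.0651t)) → 1 + 27.58025·e^(−0.0651t) = 3.95726
e^(−0.0651t) = 0.107224 → t = ln(9.32627)/0.0651 = 2.23283/0.0651

t ≈ 34.30 months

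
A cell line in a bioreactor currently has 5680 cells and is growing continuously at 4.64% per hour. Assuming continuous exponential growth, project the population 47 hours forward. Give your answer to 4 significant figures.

P(47) = 5680 · e^(0.0464·47) = 5680 · e^(2.1808)
= 5680 · 8.85339 ≈ 50287.23

≈ 50,290 cells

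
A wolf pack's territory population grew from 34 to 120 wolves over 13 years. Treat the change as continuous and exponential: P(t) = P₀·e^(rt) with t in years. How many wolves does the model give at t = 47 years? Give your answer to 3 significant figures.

r = ln(120/34) / 13 ≈ 0.09701 per year
P(47) = 34 · e^(0.09701·47) = 34 · 95.53325 ≈ 3248.13

≈ 3,250 wolves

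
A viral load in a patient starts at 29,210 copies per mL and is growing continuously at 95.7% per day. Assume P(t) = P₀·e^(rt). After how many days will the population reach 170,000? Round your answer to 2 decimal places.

t ≈ 1.84 days

170000 = 29210 · e^(0.957·t)
t = ln(170000/29210) / 0.957 = ln(5.81992) / 0.957 = 1.76129 / 0.957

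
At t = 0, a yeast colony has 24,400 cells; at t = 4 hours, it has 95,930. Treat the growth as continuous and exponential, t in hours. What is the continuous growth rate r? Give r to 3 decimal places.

95930 = 24400 · e^(r·4)
e^(4r) = 95930/24400 = 3.93156
r = ln(3.93156) / 4 = 1.36904 / 4

r ≈ 0.342 per hour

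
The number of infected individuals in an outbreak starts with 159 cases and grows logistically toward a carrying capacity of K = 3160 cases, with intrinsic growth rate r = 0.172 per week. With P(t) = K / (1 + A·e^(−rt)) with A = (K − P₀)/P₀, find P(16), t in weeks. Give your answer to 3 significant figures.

≈ 1,430 cases

A = (3160 − 159)/159 = 18.87421
P(16) = 3160 / (1 + 18.87421·e^(−0.172·16)) = 3160 / (1 + 18.87421·0.0638)
= 3160 / 2.20418 ≈ 1433.64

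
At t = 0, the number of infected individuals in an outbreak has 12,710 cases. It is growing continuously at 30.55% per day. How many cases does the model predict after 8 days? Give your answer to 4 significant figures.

≈ 146,400 cases

P(8) = 12710 · e^(0.3055·8) = 12710 · e^(2.444)
= 12710 · 11.51902 ≈ 146406.81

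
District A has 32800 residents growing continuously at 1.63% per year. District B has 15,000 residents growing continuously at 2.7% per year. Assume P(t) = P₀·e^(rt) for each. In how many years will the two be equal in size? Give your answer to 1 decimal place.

t ≈ 73.1 years

32800·e^(0.0163t) = 15000·e^(0.027t)
32800/15000 = e^((0.027 − 0.0163)t) → ln(2.18667) = 0.0107·t
t = 0.78238 / 0.0107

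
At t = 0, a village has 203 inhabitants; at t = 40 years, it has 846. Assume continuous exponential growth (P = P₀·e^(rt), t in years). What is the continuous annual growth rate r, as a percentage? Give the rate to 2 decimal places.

846 = 203 · e^(r·40)
e^(40r) = 846/203 = 4.16749
r = ln(4.16749) / 40 = 1.42731 / 40

r ≈ 3.57% per year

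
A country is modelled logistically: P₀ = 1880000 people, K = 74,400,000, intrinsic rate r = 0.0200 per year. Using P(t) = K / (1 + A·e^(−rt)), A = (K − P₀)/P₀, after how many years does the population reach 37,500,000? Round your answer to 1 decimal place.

t ≈ 183.4 years

A = (74400000 − 1880000)/1880000 = 38.57447
37500000 = 74400000/(1 + 38.57447·e^(−0.02t)) → 1 + 38.57447·e^(−0.02t) = 1.984
e^(−0.02t) = 0.025509 → t = ln(39.2017)/0.02 = 3.66872/0.02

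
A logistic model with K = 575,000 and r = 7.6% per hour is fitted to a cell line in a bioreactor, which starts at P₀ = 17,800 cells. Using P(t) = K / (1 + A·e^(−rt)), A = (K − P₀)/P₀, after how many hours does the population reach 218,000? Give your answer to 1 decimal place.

t ≈ 38.8 hours

A = (575000 − 17800)/17800 = 31.30337
218000 = 575000/(1 + 31.30337·e^(−0.076t)) → 1 + 31.30337·e^(−0.076t) = 2.63761
e^(−0.076t) = 0.052314 → t = ln(19.11522)/0.076 = 2.95049/0.076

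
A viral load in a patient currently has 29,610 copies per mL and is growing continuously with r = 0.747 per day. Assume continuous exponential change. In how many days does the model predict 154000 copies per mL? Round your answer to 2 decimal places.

t ≈ 2.21 days

154000 = 29610 · e^(0.747·t)
t = ln(154000/29610) / 0.747 = ln(5.20095) / 0.747 = 1.64884 / 0.747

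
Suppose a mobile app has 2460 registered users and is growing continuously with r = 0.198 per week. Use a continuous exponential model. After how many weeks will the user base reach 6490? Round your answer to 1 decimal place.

6490 = 2460 · e^(0.198·t)
t = ln(6490/2460) / 0.198 = ln(2.63821) / 0.198 = 0.9701 / 0.198

t ≈ 4.9 weeks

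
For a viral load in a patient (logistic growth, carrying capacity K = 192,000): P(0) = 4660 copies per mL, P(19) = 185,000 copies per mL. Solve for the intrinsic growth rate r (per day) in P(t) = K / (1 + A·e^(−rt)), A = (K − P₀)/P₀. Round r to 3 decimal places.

A = (192000 − 4660)/4660 = 40.20172
185000 = 192000/(1 + 40.20172·e^(−r·19)) → e^(−19r) = (1.03784 − 1)/40.20172 = 0.000941
r = −ln(0.000941)/19 = 6.96836/19

r ≈ 0.367 per day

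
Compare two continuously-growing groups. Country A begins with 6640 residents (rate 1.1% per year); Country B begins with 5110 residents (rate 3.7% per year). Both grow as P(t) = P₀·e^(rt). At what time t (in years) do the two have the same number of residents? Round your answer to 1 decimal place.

6640·e^(0.011t) = 5110·e^(0.037t)
6640/5110 = e^((0.037 − 0.011)t) → ln(1.29941) = 0.026·t
t = 0.26191 / 0.026

t ≈ 10.1 years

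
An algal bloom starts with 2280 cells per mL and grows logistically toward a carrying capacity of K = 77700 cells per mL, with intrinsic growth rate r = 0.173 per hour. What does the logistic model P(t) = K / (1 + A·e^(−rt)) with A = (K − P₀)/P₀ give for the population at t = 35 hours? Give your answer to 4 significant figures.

≈ 72,100 cells per mL

A = (77700 − 2280)/2280 = 33.07895
P(35) = 77700 / (1 + 33.07895·e^(−0.173·35)) = 77700 / (1 + 33.07895·0.002346)
= 77700 / 1.07761 ≈ 72104.24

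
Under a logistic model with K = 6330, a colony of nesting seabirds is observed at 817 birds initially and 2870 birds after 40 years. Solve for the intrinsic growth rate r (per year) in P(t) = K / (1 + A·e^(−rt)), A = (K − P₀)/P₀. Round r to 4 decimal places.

r ≈ 0.0431 per year

A = (6330 − 817)/817 = 6.74786
2870 = 6330/(1 + 6.74786·e^(−r·40)) → e^(−40r) = (2.20557 − 1)/6.74786 = 0.17866
r = −ln(0.17866)/40 = 1.72227/40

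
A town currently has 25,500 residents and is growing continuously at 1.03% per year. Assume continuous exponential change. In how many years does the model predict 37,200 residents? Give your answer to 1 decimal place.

37200 = 25500 · e^(0.0103·t)
t = ln(37200/25500) / 0.0103 = ln(1.45882) / 0.0103 = 0.37763 / 0.0103

t ≈ 36.7 years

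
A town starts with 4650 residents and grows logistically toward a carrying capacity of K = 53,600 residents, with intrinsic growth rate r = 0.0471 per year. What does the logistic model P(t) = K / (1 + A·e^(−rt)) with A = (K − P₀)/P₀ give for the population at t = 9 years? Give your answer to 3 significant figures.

≈ 6,790 residents

A = (53600 − 4650)/4650 = 10.52688
P(9) = 53600 / (1 + 10.52688·e^(−0.0471·9)) = 53600 / (1 + 10.52688·0.654489)
= 53600 / 7.88973 ≈ 6793.64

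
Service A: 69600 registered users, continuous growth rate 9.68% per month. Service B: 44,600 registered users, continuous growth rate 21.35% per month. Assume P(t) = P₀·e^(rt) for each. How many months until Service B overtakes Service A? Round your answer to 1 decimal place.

69600·e^(0.0968t) = 44600·e^(0.2135t)
69600/44600 = e^((0.2135 − 0.0968)t) → ln(1.56054) = 0.1167·t
t = 0.44503 / 0.1167

t ≈ 3.8 months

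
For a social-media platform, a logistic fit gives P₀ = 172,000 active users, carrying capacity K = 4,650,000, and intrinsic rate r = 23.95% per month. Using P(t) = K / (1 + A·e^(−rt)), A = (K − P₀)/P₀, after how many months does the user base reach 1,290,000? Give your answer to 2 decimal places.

A = (4650000 − 172000)/172000 = 26.03488
1290000 = 4650000/(1 + 26.03488·e^(−0.2395t)) → 1 + 26.03488·e^(−0.2395t) = 3.60465
e^(−0.2395t) = 0.100045 → t = ln(9.99554)/0.2395 = 2.30214/0.2395

t ≈ 9.61 months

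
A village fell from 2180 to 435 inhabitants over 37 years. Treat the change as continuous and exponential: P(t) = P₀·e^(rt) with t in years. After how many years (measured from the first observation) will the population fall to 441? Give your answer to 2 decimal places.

t ≈ 36.69 years

r = ln(435/2180) / 37 ≈ -0.04356 per year
t = ln(441/2180) / r = -1.59804 / -0.04356 ≈ 36.686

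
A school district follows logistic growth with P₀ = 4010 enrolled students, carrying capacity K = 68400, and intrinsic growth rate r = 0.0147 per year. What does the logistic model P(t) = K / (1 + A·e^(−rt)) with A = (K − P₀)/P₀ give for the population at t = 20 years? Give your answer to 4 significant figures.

A = (68400 − 4010)/4010 = 16.05736
P(20) = 68400 / (1 + 16.05736·e^(−0.0147·20)) = 68400 / (1 + 16.05736·0.745276)
= 68400 / 12.96717 ≈ 5274.86

≈ 5,275 enrolled students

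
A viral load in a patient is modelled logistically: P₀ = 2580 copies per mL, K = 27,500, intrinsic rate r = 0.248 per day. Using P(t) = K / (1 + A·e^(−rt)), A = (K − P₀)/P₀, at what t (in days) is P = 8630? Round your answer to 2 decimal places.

A = (27500 − 2580)/2580 = 9.65891
8630 = 27500/(1 + 9.65891·e^(−0.248t)) → 1 + 9.65891·e^(−0.248t) = 3.18656
e^(−0.248t) = 0.226377 → t = ln(4.41741)/0.248 = 1.48555/0.248

t ≈ 5.99 days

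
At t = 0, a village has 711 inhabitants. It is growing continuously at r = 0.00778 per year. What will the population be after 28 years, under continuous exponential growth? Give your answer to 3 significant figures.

P(28) = 711 · e^(0.00778·28) = 711 · e^(0.21784)
= 711 · 1.24339 ≈ 884.05

≈ 884 inhabitants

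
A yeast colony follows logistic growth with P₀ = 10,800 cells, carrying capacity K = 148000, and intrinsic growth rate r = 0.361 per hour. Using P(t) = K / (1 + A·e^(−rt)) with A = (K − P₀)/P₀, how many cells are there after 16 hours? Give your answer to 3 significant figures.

A = (148000 − 10800)/10800 = 12.7037
P(16) = 148000 / (1 + 12.7037·e^(−0.361·16)) = 148000 / (1 + 12.7037·0.003101)
= 148000 / 1.0394 ≈ 142390.47

≈ 142,000 cells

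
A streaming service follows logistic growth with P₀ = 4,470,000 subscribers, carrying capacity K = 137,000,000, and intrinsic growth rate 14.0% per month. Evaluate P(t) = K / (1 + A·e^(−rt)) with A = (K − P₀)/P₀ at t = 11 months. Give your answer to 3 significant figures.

≈ 18,600,000 subscribers

A = (137000000 − 4470000)/4470000 = 29.64877
P(11) = 137000000 / (1 + 29.64877·e^(−0.14·11)) = 137000000 / (1 + 29.64877·0.214381)
= 137000000 / 7.35614 ≈ 18623908.3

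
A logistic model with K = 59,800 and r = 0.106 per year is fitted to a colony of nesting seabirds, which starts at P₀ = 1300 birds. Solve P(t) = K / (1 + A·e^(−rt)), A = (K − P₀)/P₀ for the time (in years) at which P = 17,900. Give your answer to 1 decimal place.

A = (59800 − 1300)/1300 = 45
17900 = 59800/(1 + 45·e^(−0.106t)) → 1 + 45·e^(−0.106t) = 3.34078
e^(−0.106t) = 0.052017 → t = ln(19.22434)/0.106 = 2.95618/0.106

t ≈ 27.9 years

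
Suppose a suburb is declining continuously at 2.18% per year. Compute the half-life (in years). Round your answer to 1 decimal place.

half-life ≈ 31.8 years

half-life = ln(2) / |r| = 0.69315 / 0.0218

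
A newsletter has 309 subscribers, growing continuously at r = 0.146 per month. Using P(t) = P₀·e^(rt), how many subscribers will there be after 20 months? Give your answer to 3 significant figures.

≈ 5,730 subscribers

P(20) = 309 · e^(0.146·20) = 309 · e^(2.92)
= 309 · 18.54129 ≈ 5729.26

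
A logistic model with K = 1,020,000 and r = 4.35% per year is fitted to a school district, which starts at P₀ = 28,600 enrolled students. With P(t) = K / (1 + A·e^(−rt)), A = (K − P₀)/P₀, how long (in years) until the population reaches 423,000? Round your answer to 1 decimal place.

A = (1020000 − 28600)/28600 = 34.66434
423000 = 1020000/(1 + 34.66434·e^(−0.0435t)) → 1 + 34.66434·e^(−0.0435t) = 2.41135
e^(−0.0435t) = 0.040715 → t = ln(24.56116)/0.0435 = 3.20117/0.0435

t ≈ 73.6 years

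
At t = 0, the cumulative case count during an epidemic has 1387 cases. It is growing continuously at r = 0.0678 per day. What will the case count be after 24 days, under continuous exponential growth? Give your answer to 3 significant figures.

≈ 7,060 cases

P(24) = 1387 · e^(0.0678·24) = 1387 · e^(1.6272)
= 1387 · 5.0896 ≈ 7059.28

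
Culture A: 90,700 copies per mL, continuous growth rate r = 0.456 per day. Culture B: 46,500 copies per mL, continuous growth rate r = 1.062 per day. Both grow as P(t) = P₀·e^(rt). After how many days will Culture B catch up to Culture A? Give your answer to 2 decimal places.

t ≈ 1.10 days

90700·e^(0.456t) = 46500·e^(1.062t)
90700/46500 = e^((1.062 − 0.456)t) → ln(1.95054) = 0.606·t
t = 0.66811 / 0.606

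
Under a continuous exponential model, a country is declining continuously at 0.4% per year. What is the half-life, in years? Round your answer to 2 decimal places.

half-life = ln(2) / |r| = 0.69315 / 0.004

half-life ≈ 173.29 years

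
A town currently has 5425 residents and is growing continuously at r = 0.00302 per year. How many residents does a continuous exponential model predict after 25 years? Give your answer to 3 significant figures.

≈ 5,850 residents

P(25) = 5425 · e^(0.00302·25) = 5425 · e^(0.0755)
= 5425 · 1.07842 ≈ 5850.45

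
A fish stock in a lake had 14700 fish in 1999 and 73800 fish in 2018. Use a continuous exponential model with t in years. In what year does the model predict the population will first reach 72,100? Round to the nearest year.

year 2018

r = ln(73800/14700) / 19 = 1.61351/19 ≈ 0.084922 per year
t = ln(72100/14700) / r = 1.59021/0.084922 ≈ 18.73 years after 1999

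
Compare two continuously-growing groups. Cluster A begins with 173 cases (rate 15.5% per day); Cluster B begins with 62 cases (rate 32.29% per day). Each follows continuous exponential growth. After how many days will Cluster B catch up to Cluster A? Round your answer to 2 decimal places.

t ≈ 6.11 days

173·e^(0.155t) = 62·e^(0.3229t)
173/62 = e^((0.3229 − 0.155)t) → ln(2.79032) = 0.1679·t
t = 1.02616 / 0.1679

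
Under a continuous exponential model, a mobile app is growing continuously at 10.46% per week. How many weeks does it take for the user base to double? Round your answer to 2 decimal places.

doubling time ≈ 6.63 weeks

doubling time = ln(2) / |r| = 0.69315 / 0.1046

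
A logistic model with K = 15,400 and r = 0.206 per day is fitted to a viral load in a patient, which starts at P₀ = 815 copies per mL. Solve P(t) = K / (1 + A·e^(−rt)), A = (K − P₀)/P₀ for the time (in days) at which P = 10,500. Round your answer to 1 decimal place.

t ≈ 17.7 days

A = (15400 − 815)/815 = 17.89571
10500 = 15400/(1 + 17.89571·e^(−0.206t)) → 1 + 17.89571·e^(−0.206t) = 1.46667
e^(−0.206t) = 0.026077 → t = ln(38.34794)/0.206 = 3.6467/0.206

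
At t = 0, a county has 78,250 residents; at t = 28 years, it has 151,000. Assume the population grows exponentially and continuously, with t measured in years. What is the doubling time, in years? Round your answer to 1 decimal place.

doubling time ≈ 29.5 years

r = ln(151000/78250) / 28 = ln(1.92971) / 28 ≈ 0.023478 per year
doubling time = ln 2 / |r| = 0.69315 / 0.023478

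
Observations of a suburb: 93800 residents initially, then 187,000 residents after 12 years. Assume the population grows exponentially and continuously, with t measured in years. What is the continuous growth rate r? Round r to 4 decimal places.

187000 = 93800 · e^(r·12)
e^(12r) = 187000/93800 = 1.9936
r = ln(1.9936) / 12 = 0.68994 / 12

r ≈ 0.0575 per year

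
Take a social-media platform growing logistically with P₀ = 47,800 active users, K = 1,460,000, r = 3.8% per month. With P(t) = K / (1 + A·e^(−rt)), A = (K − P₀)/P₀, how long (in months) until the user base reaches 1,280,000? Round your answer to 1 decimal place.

t ≈ 140.7 months

A = (1460000 − 47800)/47800 = 29.54393
1280000 = 1460000/(1 + 29.54393·e^(−0.038t)) → 1 + 29.54393·e^(−0.038t) = 1.14062
e^(−0.038t) = 0.00476 → t = ln(210.09019)/0.038 = 5.34754/0.038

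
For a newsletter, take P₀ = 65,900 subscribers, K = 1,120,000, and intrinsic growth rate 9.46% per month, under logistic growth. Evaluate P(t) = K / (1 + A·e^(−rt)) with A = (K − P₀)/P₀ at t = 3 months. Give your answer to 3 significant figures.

≈ 85,900 subscribers

A = (1120000 − 65900)/65900 = 15.99545
P(3) = 1120000 / (1 + 15.99545·e^(−0.0946·3)) = 1120000 / (1 + 15.99545·0.752917)
= 1120000 / 13.04325 ≈ 85868.18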